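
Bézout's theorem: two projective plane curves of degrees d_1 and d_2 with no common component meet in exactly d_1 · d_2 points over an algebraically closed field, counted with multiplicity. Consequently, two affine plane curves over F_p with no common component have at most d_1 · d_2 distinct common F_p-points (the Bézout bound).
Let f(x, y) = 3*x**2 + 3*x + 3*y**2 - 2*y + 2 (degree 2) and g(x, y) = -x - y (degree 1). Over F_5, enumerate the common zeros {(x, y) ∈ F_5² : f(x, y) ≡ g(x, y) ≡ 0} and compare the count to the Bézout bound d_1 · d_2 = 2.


Common zeros: ∅; count = 0; Bézout bound = 2.

deg(f) = 2, deg(g) = 1, so Bézout bound = 2.
Scan x ∈ F_5. For each x, list the y ∈ F_5 with f(x, y) ≡ 0 and those with g(x, y) ≡ 0 (mod 5); the common zeros in that column are the intersection.
  x = 0: f ≡ 0 at y ∈ {2}; g ≡ 0 at y ∈ {0}; common: ∅.
  x = 1: f ≡ 0 at y ∈ ∅; g ≡ 0 at y ∈ {4}; common: ∅.
  x = 2: f ≡ 0 at y ∈ {0, 4}; g ≡ 0 at y ∈ {3}; common: ∅.
  x = 3: f ≡ 0 at y ∈ ∅; g ≡ 0 at y ∈ {2}; common: ∅.
  x = 4: f ≡ 0 at y ∈ {2}; g ≡ 0 at y ∈ {1}; common: ∅.
Collecting: common zeros = ∅, so the count is 0.
Comparison with the Bézout bound: 0 ≤ 2 = deg(f)·deg(g), as expected for curves with no common component (the affine F_5-count falls short of the bound because intersections may lie at infinity, over extension fields, or carry multiplicity).


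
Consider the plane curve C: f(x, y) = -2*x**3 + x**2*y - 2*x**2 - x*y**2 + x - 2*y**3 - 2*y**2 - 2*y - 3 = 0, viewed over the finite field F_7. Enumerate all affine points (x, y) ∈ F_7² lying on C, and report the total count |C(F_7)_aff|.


Affine F_7-points: {(1, 5), (3, 4), (6, 3)}; count = 3.

For each of the 49 pairs (x, y) ∈ F_7², evaluate f(x, y) mod 7. Record the zeros.
  x = 0: [0↦4, 1↦5, 2↦4, 3↦3, 4↦4, 5↦2, 6↦6]  zeros at y ∈ ∅
  x = 1: [0↦1, 1↦2, 2↦6, 3↦1, 4↦3, 5↦0, 6↦1]  zeros at y ∈ {5}
  x = 2: [0↦3, 1↦6, 2↦3, 3↦3, 4↦1, 5↦6, 6↦6]  zeros at y ∈ ∅
  x = 3: [0↦5, 1↦5, 2↦4, 3↦4, 4↦0, 5↦1, 6↦2]  zeros at y ∈ {4}
  x = 4: [0↦2, 1↦1, 2↦4, 3↦6, 4↦2, 5↦1, 6↦5]  zeros at y ∈ ∅
  x = 5: [0↦3, 1↦3, 2↦5, 3↦4, 4↦2, 5↦1, 6↦3]  zeros at y ∈ ∅
  x = 6: [0↦3, 1↦6, 2↦2, 3↦0, 4↦2, 5↦3, 6↦5]  zeros at y ∈ {3}
Collecting zeros: affine points = {(1, 5), (3, 4), (6, 3)}.
Total count |C(F_7)_aff| = 3.


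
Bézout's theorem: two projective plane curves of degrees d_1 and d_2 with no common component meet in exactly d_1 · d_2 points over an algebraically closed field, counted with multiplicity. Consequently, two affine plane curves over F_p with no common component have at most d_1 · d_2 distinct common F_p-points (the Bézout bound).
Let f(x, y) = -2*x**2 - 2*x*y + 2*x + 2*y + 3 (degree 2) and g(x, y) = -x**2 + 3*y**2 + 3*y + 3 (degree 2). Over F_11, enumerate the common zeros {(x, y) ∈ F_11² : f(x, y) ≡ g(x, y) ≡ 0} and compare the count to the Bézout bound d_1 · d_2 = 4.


Common zeros: ∅; count = 0; Bézout bound = 4.

deg(f) = 2, deg(g) = 2, so Bézout bound = 4.
Scan x ∈ F_11. For each x, list the y ∈ F_11 with f(x, y) ≡ 0 and those with g(x, y) ≡ 0 (mod 11); the common zeros in that column are the intersection.
  x = 0: f ≡ 0 at y ∈ {4}; g ≡ 0 at y ∈ ∅; common: ∅.
  x = 1: f ≡ 0 at y ∈ ∅; g ≡ 0 at y ∈ ∅; common: ∅.
  x = 2: f ≡ 0 at y ∈ {5}; g ≡ 0 at y ∈ ∅; common: ∅.
  x = 3: f ≡ 0 at y ∈ {6}; g ≡ 0 at y ∈ {1, 9}; common: ∅.
  x = 4: f ≡ 0 at y ∈ {2}; g ≡ 0 at y ∈ {5}; common: ∅.
  x = 5: f ≡ 0 at y ∈ {5}; g ≡ 0 at y ∈ {0, 10}; common: ∅.
  x = 6: f ≡ 0 at y ∈ {2}; g ≡ 0 at y ∈ {0, 10}; common: ∅.
  x = 7: f ≡ 0 at y ∈ {7}; g ≡ 0 at y ∈ {5}; common: ∅.
  x = 8: f ≡ 0 at y ∈ {4}; g ≡ 0 at y ∈ {1, 9}; common: ∅.
  x = 9: f ≡ 0 at y ∈ {7}; g ≡ 0 at y ∈ ∅; common: ∅.
  x = 10: f ≡ 0 at y ∈ {3}; g ≡ 0 at y ∈ ∅; common: ∅.
Collecting: common zeros = ∅, so the count is 0.
Comparison with the Bézout bound: 0 ≤ 4 = deg(f)·deg(g), as expected for curves with no common component (the affine F_11-count falls short of the bound because intersections may lie at infinity, over extension fields, or carry multiplicity).


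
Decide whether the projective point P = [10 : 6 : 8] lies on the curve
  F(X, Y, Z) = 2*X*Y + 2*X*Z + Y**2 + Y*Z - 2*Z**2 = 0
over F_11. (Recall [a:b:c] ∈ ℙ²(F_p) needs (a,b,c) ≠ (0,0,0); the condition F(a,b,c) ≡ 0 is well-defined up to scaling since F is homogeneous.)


F(10,6,8) ≡ 5 (mod 11); P is NOT on the curve.

Evaluate F(10, 6, 8) term-by-term (mod 11).
  2*X*Y ↦ 2·10·6·1 = 120
  2*X*Z ↦ 2·10·1·8 = 160
  Y**2 ↦ 1·1·36·1 = 36
  Y*Z ↦ 1·1·6·8 = 48
  -2*Z**2 ↦ -2·1·1·64 = -128
Sum: F(10, 6, 8) = (120) + (160) + (36) + (48) + (-128) = 236.
Reducing mod 11: 236 ≡ 5 (mod 11).
Since F(a, b, c) ≡ 5 ≠ 0 (mod 11), P does NOT lie on the curve.


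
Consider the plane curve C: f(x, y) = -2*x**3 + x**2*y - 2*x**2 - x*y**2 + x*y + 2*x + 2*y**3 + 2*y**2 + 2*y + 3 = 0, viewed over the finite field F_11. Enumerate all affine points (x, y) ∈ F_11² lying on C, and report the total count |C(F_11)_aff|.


Affine F_11-points: {(2, 4), (6, 10), (7, 5), (8, 0), (8, 6), (8, 8), (10, 2), (10, 3), (10, 10)}; count = 9.

For each of the 121 pairs (x, y) ∈ F_11², evaluate f(x, y) mod 11. Record the zeros.
  x = 0: [0↦3, 1↦9, 2↦9, 3↦4, 4↦6, 5↦5, 6↦2, 7↦9, 8↦5, 9↦2, 10↦1]  zeros at y ∈ ∅
  x = 1: [0↦1, 1↦8, 2↦7, 3↦10, 4↦7, 5↦10, 6↦9, 7↦5, 8↦10, 9↦3, 10↦7]  zeros at y ∈ ∅
  x = 2: [0↦5, 1↦4, 2↦4, 3↦6, 4↦0, 5↦9, 6↦1, 7↦10, 8↦4, 9↦6, 10↦6]  zeros at y ∈ {4}
  x = 3: [0↦3, 1↦7, 2↦10, 3↦2, 4↦6, 5↦1, 6↦10, 7↦1, 8↦8, 9↦10, 10↦8]  zeros at y ∈ ∅
  x = 4: [0↦5, 1↦5, 2↦2, 3↦8, 4↦2, 5↦7, 6↦2, 7↦10, 8↦10, 9↦3, 10↦1]  zeros at y ∈ ∅
  x = 5: [0↦10, 1↦8, 2↦1, 3↦1, 4↦9, 5↦4, 6↦9, 7↦3, 8↦9, 9↦6, 10↦6]  zeros at y ∈ ∅
  x = 6: [0↦6, 1↦4, 2↦6, 3↦2, 4↦4, 5↦2, 6↦8, 7↦1, 8↦4, 9↦7, 10↦0]  zeros at y ∈ {10}
  x = 7: [0↦3, 1↦3, 2↦5, 3↦10, 4↦8, 5↦0, 6↦9, 7↦3, 8↦5, 9↦5, 10↦4]  zeros at y ∈ {5}
  x = 8: [0↦0, 1↦4, 2↦8, 3↦2, 4↦9, 5↦8, 6↦0, 7↦8, 8↦0, 9↦10, 10↦6]  zeros at y ∈ {0, 6, 8}
  x = 9: [0↦7, 1↦6, 2↦3, 3↦10, 4↦6, 5↦3, 6↦2, 7↦4, 8↦10, 9↦10, 10↦5]  zeros at y ∈ ∅
  x = 10: [0↦1, 1↦8, 2↦0, 3↦0, 4↦9, 5↦6, 6↦3, 7↦1, 8↦1, 9↦4, 10↦0]  zeros at y ∈ {2, 3, 10}
Collecting zeros: affine points = {(2, 4), (6, 10), (7, 5), (8, 0), (8, 6), (8, 8), (10, 2), (10, 3), (10, 10)}.
Total count |C(F_11)_aff| = 9.


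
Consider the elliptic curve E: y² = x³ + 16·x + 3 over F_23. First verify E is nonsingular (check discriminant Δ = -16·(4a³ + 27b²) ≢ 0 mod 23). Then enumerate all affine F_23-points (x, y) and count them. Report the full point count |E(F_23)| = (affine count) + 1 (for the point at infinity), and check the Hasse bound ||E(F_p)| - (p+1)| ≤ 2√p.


Affine points = {(0, 7), (0, 16), (3, 3), (3, 20), (4, 4), (4, 19), (5, 1), (5, 22), (6, 4), (6, 19), (9, 5), (9, 18), (10, 6), (10, 17), (13, 4), (13, 19), (14, 2), (14, 21), (16, 10), (16, 13), (17, 6), (17, 17), (19, 6), (19, 17), (21, 3), (21, 20), (22, 3), (22, 20)}; affine count = 28; |E(F_23)| = 29.

Discriminant check: Δ ∝ 4a³ + 27b² = 4·16³ + 27·3² = 4·4096 + 27·9 ≡ 21 (mod 23). Nonzero ⇒ E is nonsingular.
For each x ∈ F_23, compute rhs = x³ + 16·x + 3 mod 23, then count y ∈ F_23 with y² ≡ rhs.
  x = 0: rhs = 3, matching y values: 7, 16 (2 points).
  x = 1: rhs = 20, matching y values: none (0 points).
  x = 2: rhs = 20, matching y values: none (0 points).
  x = 3: rhs = 9, matching y values: 3, 20 (2 points).
  x = 4: rhs = 16, matching y values: 4, 19 (2 points).
  x = 5: rhs = 1, matching y values: 1, 22 (2 points).
  x = 6: rhs = 16, matching y values: 4, 19 (2 points).
  x = 7: rhs = 21, matching y values: none (0 points).
  x = 8: rhs = 22, matching y values: none (0 points).
  x = 9: rhs = 2, matching y values: 5, 18 (2 points).
  x = 10: rhs = 13, matching y values: 6, 17 (2 points).
  x = 11: rhs = 15, matching y values: none (0 points).
  x = 12: rhs = 14, matching y values: none (0 points).
  x = 13: rhs = 16, matching y values: 4, 19 (2 points).
  x = 14: rhs = 4, matching y values: 2, 21 (2 points).
  x = 15: rhs = 7, matching y values: none (0 points).
  x = 16: rhs = 8, matching y values: 10, 13 (2 points).
  x = 17: rhs = 13, matching y values: 6, 17 (2 points).
  x = 18: rhs = 5, matching y values: none (0 points).
  x = 19: rhs = 13, matching y values: 6, 17 (2 points).
  x = 20: rhs = 20, matching y values: none (0 points).
  x = 21: rhs = 9, matching y values: 3, 20 (2 points).
  x = 22: rhs = 9, matching y values: 3, 20 (2 points).
Total affine count: 28.
Full point count |E(F_23)| = 28 + 1 = 29.
Hasse bound: |29 − (23+1)| = |5| = 5 ≤ 2√23 ≈ 9.5917 ✓.


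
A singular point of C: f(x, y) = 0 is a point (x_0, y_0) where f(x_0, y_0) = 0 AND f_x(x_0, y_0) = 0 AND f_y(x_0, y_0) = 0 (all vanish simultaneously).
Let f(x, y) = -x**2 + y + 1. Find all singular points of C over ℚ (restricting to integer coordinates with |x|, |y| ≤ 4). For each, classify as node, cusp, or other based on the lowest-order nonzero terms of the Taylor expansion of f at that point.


No singular points in the scanned grid; C is smooth there.

Compute partial derivatives:
  f_x = -2*x.
  f_y = 1.
f_y = 1 is a nonzero constant, so f_y never vanishes: no point (x, y) can satisfy f = f_x = f_y = 0. In particular no (x, y) ∈ {−4, ..., 4}² is singular; the curve is smooth.


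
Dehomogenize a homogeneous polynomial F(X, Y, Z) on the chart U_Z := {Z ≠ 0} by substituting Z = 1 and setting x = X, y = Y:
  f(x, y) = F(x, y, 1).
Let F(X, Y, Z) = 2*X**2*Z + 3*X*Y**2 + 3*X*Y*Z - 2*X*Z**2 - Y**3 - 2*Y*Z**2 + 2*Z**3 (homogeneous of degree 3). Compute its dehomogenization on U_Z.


f(x, y) = 2*x**2 + 3*x*y**2 + 3*x*y - 2*x - y**3 - 2*y + 2

On U_Z we set Z = 1. Each monomial c·X^i·Y^j·Z^k in F becomes c·x^i·y^j·1^k = c·x^i·y^j.
Substituting Z = 1: F(X, Y, 1) = 2*x**2 + 3*x*y**2 + 3*x*y - 2*x - y**3 - 2*y + 2.
Note: deg(f) ≤ deg(F) = 3; strict inequality happens when F is divisible by Z (lost terms).


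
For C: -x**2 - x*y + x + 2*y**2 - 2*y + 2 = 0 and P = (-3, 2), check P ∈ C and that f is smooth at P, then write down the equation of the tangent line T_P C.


Tangent line at P: 5*x + 9*y - 3 = 0.

Step 1: f(-3, 2) = 0, so P lies on C.
Step 2: partial derivatives
  f_x(x, y) = -2*x - y + 1, f_y(x, y) = -x + 4*y - 2.
  f_x(P) = 5, f_y(P) = 9 (gradient nonzero, so P is smooth).
Step 3: tangent line at P: 5·(x − -3) + 9·(y − 2) = 0.
Expanding: 5*x + 9*y - 3 = 0.


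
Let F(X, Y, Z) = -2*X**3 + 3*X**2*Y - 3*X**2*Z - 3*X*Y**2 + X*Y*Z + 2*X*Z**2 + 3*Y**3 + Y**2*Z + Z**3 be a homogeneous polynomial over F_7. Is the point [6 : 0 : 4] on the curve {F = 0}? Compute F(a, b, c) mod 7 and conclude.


F(6,0,4) ≡ 1 (mod 7); P is NOT on the curve.

Evaluate F(6, 0, 4) term-by-term (mod 7).
  -2*X**3 ↦ -2·216·1·1 = -432
  3*X**2*Y ↦ 3·36·0·1 = 0
  -3*X**2*Z ↦ -3·36·1·4 = -432
  -3*X*Y**2 ↦ -3·6·0·1 = 0
  X*Y*Z ↦ 1·6·0·4 = 0
  2*X*Z**2 ↦ 2·6·1·16 = 192
  3*Y**3 ↦ 3·1·0·1 = 0
  Y**2*Z ↦ 1·1·0·4 = 0
  Z**3 ↦ 1·1·1·64 = 64
Sum: F(6, 0, 4) = (-432) + (0) + (-432) + (0) + (0) + (192) + (0) + (0) + (64) = -608.
Reducing mod 7: -608 ≡ 1 (mod 7).
Since F(a, b, c) ≡ 1 ≠ 0 (mod 7), P does NOT lie on the curve.


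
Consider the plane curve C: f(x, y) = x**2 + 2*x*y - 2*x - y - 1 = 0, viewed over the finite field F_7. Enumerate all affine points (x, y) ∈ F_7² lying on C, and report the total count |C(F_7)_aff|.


Affine F_7-points: {(0, 6), (1, 2), (2, 5), (3, 1), (4, 0), (4, 1), (4, 2), (4, 3), (4, 4), (4, 5), (4, 6), (5, 0), (6, 3)}; count = 13.

For each of the 49 pairs (x, y) ∈ F_7², evaluate f(x, y) mod 7. Record the zeros.
  x = 0: [0↦6, 1↦5, 2↦4, 3↦3, 4↦2, 5↦1, 6↦0]  zeros at y ∈ {6}
  x = 1: [0↦5, 1↦6, 2↦0, 3↦1, 4↦2, 5↦3, 6↦4]  zeros at y ∈ {2}
  x = 2: [0↦6, 1↦2, 2↦5, 3↦1, 4↦4, 5↦0, 6↦3]  zeros at y ∈ {5}
  x = 3: [0↦2, 1↦0, 2↦5, 3↦3, 4↦1, 5↦6, 6↦4]  zeros at y ∈ {1}
  x = 4: [0↦0, 1↦0, 2↦0, 3↦0, 4↦0, 5↦0, 6↦0]  zeros at y ∈ {0, 1, 2, 3, 4, 5, 6}
  x = 5: [0↦0, 1↦2, 2↦4, 3↦6, 4↦1, 5↦3, 6↦5]  zeros at y ∈ {0}
  x = 6: [0↦2, 1↦6, 2↦3, 3↦0, 4↦4, 5↦1, 6↦5]  zeros at y ∈ {3}
Collecting zeros: affine points = {(0, 6), (1, 2), (2, 5), (3, 1), (4, 0), (4, 1), (4, 2), (4, 3), (4, 4), (4, 5), (4, 6), (5, 0), (6, 3)}.
Total count |C(F_7)_aff| = 13.


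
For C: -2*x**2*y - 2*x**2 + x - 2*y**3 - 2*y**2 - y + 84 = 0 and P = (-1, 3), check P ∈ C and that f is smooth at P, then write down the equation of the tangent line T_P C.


Tangent line at P: 17*x - 69*y + 224 = 0.

Step 1: f(-1, 3) = 0, so P lies on C.
Step 2: partial derivatives
  f_x(x, y) = -4*x*y - 4*x + 1, f_y(x, y) = -2*x**2 - 6*y**2 - 4*y - 1.
  f_x(P) = 17, f_y(P) = -69 (gradient nonzero, so P is smooth).
Step 3: tangent line at P: 17·(x − -1) + -69·(y − 3) = 0.
Expanding: 17*x - 69*y + 224 = 0.


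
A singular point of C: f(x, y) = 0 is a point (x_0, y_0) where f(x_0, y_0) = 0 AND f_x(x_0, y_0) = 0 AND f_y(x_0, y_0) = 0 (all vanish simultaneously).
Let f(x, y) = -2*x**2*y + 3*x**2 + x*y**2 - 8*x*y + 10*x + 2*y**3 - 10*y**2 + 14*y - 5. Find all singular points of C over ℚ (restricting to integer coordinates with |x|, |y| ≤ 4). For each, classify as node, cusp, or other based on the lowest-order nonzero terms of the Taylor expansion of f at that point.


Singular points: {(-1, 2)}; classification: node.

Compute partial derivatives:
  f_x = -4*x*y + 6*x + y**2 - 8*y + 10.
  f_y = -2*x**2 + 2*x*y - 8*x + 6*y**2 - 20*y + 14.
Scan x_0 ∈ {−4, ..., 4}. For each x_0, f_y(x_0, y) is a polynomial in y; find its integer roots y ∈ {−4, ..., 4}, then test f_x and f at those candidates.
  x = -4: f_y(-4, y) = 6*y**2 - 28*y + 14; no integer root y with |y| ≤ 4.
  x = -3: f_y(-3, y) = 6*y**2 - 26*y + 20; vanishes at y ∈ {1}. (-3, 1): f_x = -3 ≠ 0.
  x = -2: f_y(-2, y) = 6*y**2 - 24*y + 22; no integer root y with |y| ≤ 4.
  x = -1: f_y(-1, y) = 6*y**2 - 22*y + 20; vanishes at y ∈ {2}. (-1, 2): f_x = 0, f = 0 — SINGULAR.
  x = 0: f_y(0, y) = 6*y**2 - 20*y + 14; vanishes at y ∈ {1}. (0, 1): f_x = 3 ≠ 0.
  x = 1: f_y(1, y) = 6*y**2 - 18*y + 4; no integer root y with |y| ≤ 4.
  x = 2: f_y(2, y) = 6*y**2 - 16*y - 10; no integer root y with |y| ≤ 4.
  x = 3: f_y(3, y) = 6*y**2 - 14*y - 28; no integer root y with |y| ≤ 4.
  x = 4: f_y(4, y) = 6*y**2 - 12*y - 50; no integer root y with |y| ≤ 4.
Only singular point on the grid: (-1, 2).
Classify: substitute x = -1 + u, y = 2 + v and expand: f = -2*u**2*v - u**2 + u*v**2 + 2*v**3 + v**2.
No constant or linear terms (consistent with a singular point). Quadratic part: -u**2 + v**2. Cubic part: -2*u**2*v + u*v**2 + 2*v**3.
The quadratic part v**2 - u**2 = (v − u)(v + u) splits into two distinct linear factors, so there are two distinct tangent lines y − 2 = ±(x − -1) — this is a node (ordinary double point).
Classification: node.


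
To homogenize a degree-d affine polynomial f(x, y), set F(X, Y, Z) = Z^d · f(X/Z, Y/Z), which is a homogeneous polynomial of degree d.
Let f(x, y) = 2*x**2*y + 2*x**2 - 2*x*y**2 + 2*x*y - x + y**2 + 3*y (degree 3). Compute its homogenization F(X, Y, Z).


F(X, Y, Z) = 2*X**2*Y + 2*X**2*Z - 2*X*Y**2 + 2*X*Y*Z - X*Z**2 + Y**2*Z + 3*Y*Z**2

deg(f) = 3.
Substitute x = X/Z, y = Y/Z into f, then multiply by Z^3.
  monomial 2·x^2·y^1 ↦ 2·X^2·Y^1·Z^0.
  monomial 2·x^2·y^0 ↦ 2·X^2·Y^0·Z^1.
  monomial -2·x^1·y^2 ↦ -2·X^1·Y^2·Z^0.
  monomial 2·x^1·y^1 ↦ 2·X^1·Y^1·Z^1.
  monomial -1·x^1·y^0 ↦ -1·X^1·Y^0·Z^2.
  monomial 1·x^0·y^2 ↦ 1·X^0·Y^2·Z^1.
  monomial 3·x^0·y^1 ↦ 3·X^0·Y^1·Z^2.
Collecting: F(X, Y, Z) = 2*X**2*Y + 2*X**2*Z - 2*X*Y**2 + 2*X*Y*Z - X*Z**2 + Y**2*Z + 3*Y*Z**2.


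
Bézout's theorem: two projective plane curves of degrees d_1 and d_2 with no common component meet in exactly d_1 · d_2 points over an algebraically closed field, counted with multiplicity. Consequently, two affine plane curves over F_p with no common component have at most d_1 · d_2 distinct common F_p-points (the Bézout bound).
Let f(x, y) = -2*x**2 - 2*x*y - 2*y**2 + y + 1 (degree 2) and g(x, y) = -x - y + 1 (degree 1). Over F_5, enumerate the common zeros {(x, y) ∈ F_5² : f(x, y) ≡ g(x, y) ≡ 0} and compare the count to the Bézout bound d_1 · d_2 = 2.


Common zeros: {(0, 1), (3, 3)}; count = 2; Bézout bound = 2.

deg(f) = 2, deg(g) = 1, so Bézout bound = 2.
Scan x ∈ F_5. For each x, list the y ∈ F_5 with f(x, y) ≡ 0 and those with g(x, y) ≡ 0 (mod 5); the common zeros in that column are the intersection.
  x = 0: f ≡ 0 at y ∈ {1, 2}; g ≡ 0 at y ∈ {1}; common: {1}.
  x = 1: f ≡ 0 at y ∈ ∅; g ≡ 0 at y ∈ {0}; common: ∅.
  x = 2: f ≡ 0 at y ∈ ∅; g ≡ 0 at y ∈ {4}; common: ∅.
  x = 3: f ≡ 0 at y ∈ {2, 3}; g ≡ 0 at y ∈ {3}; common: {3}.
  x = 4: f ≡ 0 at y ∈ {1, 3}; g ≡ 0 at y ∈ {2}; common: ∅.
Collecting: common zeros = {(0, 1), (3, 3)}, so the count is 2.
Comparison with the Bézout bound: 2 ≤ 2 = deg(f)·deg(g), as expected for curves with no common component (the bound is attained).


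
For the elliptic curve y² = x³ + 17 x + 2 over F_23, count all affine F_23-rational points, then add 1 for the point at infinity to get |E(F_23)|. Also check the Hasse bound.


Affine points = {(0, 5), (0, 18), (7, 2), (7, 21), (8, 11), (8, 12), (11, 5), (11, 18), (12, 5), (12, 18), (16, 0), (17, 11), (17, 12), (19, 10), (19, 13), (20, 4), (20, 19), (21, 11), (21, 12)}; affine count = 19; |E(F_23)| = 20.

Discriminant check: Δ ∝ 4a³ + 27b² = 4·17³ + 27·2² = 4·4913 + 27·4 ≡ 3 (mod 23). Nonzero ⇒ E is nonsingular.
For each x ∈ F_23, compute rhs = x³ + 17·x + 2 mod 23, then count y ∈ F_23 with y² ≡ rhs.
  x = 0: rhs = 2, matching y values: 5, 18 (2 points).
  x = 1: rhs = 20, matching y values: none (0 points).
  x = 2: rhs = 21, matching y values: none (0 points).
  x = 3: rhs = 11, matching y values: none (0 points).
  x = 4: rhs = 19, matching y values: none (0 points).
  x = 5: rhs = 5, matching y values: none (0 points).
  x = 6: rhs = 21, matching y values: none (0 points).
  x = 7: rhs = 4, matching y values: 2, 21 (2 points).
  x = 8: rhs = 6, matching y values: 11, 12 (2 points).
  x = 9: rhs = 10, matching y values: none (0 points).
  x = 10: rhs = 22, matching y values: none (0 points).
  x = 11: rhs = 2, matching y values: 5, 18 (2 points).
  x = 12: rhs = 2, matching y values: 5, 18 (2 points).
  x = 13: rhs = 5, matching y values: none (0 points).
  x = 14: rhs = 17, matching y values: none (0 points).
  x = 15: rhs = 21, matching y values: none (0 points).
  x = 16: rhs = 0, matching y values: 0 (1 points).
  x = 17: rhs = 6, matching y values: 11, 12 (2 points).
  x = 18: rhs = 22, matching y values: none (0 points).
  x = 19: rhs = 8, matching y values: 10, 13 (2 points).
  x = 20: rhs = 16, matching y values: 4, 19 (2 points).
  x = 21: rhs = 6, matching y values: 11, 12 (2 points).
  x = 22: rhs = 7, matching y values: none (0 points).
Total affine count: 19.
Full point count |E(F_23)| = 19 + 1 = 20.
Hasse bound: |20 − (23+1)| = |-4| = 4 ≤ 2√23 ≈ 9.5917 ✓.


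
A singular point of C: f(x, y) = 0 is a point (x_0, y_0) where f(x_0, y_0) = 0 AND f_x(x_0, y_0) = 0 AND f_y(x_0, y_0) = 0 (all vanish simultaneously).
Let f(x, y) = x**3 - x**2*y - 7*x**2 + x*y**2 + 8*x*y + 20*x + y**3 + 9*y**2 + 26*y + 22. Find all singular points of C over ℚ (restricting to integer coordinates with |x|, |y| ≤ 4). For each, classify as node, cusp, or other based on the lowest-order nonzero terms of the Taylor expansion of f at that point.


Singular points: {(1, -3)}; classification: node.

Compute partial derivatives:
  f_x = 3*x**2 - 2*x*y - 14*x + y**2 + 8*y + 20.
  f_y = -x**2 + 2*x*y + 8*x + 3*y**2 + 18*y + 26.
Scan x_0 ∈ {−4, ..., 4}. For each x_0, f_y(x_0, y) is a polynomial in y; find its integer roots y ∈ {−4, ..., 4}, then test f_x and f at those candidates.
  x = -4: f_y(-4, y) = 3*y**2 + 10*y - 22; no integer root y with |y| ≤ 4.
  x = -3: f_y(-3, y) = 3*y**2 + 12*y - 7; no integer root y with |y| ≤ 4.
  x = -2: f_y(-2, y) = 3*y**2 + 14*y + 6; no integer root y with |y| ≤ 4.
  x = -1: f_y(-1, y) = 3*y**2 + 16*y + 17; no integer root y with |y| ≤ 4.
  x = 0: f_y(0, y) = 3*y**2 + 18*y + 26; no integer root y with |y| ≤ 4.
  x = 1: f_y(1, y) = 3*y**2 + 20*y + 33; vanishes at y ∈ {-3}. (1, -3): f_x = 0, f = 0 — SINGULAR.
  x = 2: f_y(2, y) = 3*y**2 + 22*y + 38; no integer root y with |y| ≤ 4.
  x = 3: f_y(3, y) = 3*y**2 + 24*y + 41; no integer root y with |y| ≤ 4.
  x = 4: f_y(4, y) = 3*y**2 + 26*y + 42; no integer root y with |y| ≤ 4.
Only singular point on the grid: (1, -3).
Classify: substitute x = 1 + u, y = -3 + v and expand: f = u**3 - u**2*v - u**2 + u*v**2 + v**3 + v**2.
No constant or linear terms (consistent with a singular point). Quadratic part: -u**2 + v**2. Cubic part: u**3 - u**2*v + u*v**2 + v**3.
The quadratic part v**2 - u**2 = (v − u)(v + u) splits into two distinct linear factors, so there are two distinct tangent lines y − -3 = ±(x − 1) — this is a node (ordinary double point).
Classification: node.


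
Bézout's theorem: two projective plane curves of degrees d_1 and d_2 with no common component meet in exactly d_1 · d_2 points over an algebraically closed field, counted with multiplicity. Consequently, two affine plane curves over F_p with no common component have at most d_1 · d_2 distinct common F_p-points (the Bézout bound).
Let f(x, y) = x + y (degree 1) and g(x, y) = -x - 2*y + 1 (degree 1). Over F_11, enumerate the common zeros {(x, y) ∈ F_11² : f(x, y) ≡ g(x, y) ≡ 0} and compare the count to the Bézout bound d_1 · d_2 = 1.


Common zeros: {(10, 1)}; count = 1; Bézout bound = 1.

deg(f) = 1, deg(g) = 1, so Bézout bound = 1.
Scan x ∈ F_11. For each x, list the y ∈ F_11 with f(x, y) ≡ 0 and those with g(x, y) ≡ 0 (mod 11); the common zeros in that column are the intersection.
  x = 0: f ≡ 0 at y ∈ {0}; g ≡ 0 at y ∈ {6}; common: ∅.
  x = 1: f ≡ 0 at y ∈ {10}; g ≡ 0 at y ∈ {0}; common: ∅.
  x = 2: f ≡ 0 at y ∈ {9}; g ≡ 0 at y ∈ {5}; common: ∅.
  x = 3: f ≡ 0 at y ∈ {8}; g ≡ 0 at y ∈ {10}; common: ∅.
  x = 4: f ≡ 0 at y ∈ {7}; g ≡ 0 at y ∈ {4}; common: ∅.
  x = 5: f ≡ 0 at y ∈ {6}; g ≡ 0 at y ∈ {9}; common: ∅.
  x = 6: f ≡ 0 at y ∈ {5}; g ≡ 0 at y ∈ {3}; common: ∅.
  x = 7: f ≡ 0 at y ∈ {4}; g ≡ 0 at y ∈ {8}; common: ∅.
  x = 8: f ≡ 0 at y ∈ {3}; g ≡ 0 at y ∈ {2}; common: ∅.
  x = 9: f ≡ 0 at y ∈ {2}; g ≡ 0 at y ∈ {7}; common: ∅.
  x = 10: f ≡ 0 at y ∈ {1}; g ≡ 0 at y ∈ {1}; common: {1}.
Collecting: common zeros = {(10, 1)}, so the count is 1.
Comparison with the Bézout bound: 1 ≤ 1 = deg(f)·deg(g), as expected for curves with no common component (the bound is attained).


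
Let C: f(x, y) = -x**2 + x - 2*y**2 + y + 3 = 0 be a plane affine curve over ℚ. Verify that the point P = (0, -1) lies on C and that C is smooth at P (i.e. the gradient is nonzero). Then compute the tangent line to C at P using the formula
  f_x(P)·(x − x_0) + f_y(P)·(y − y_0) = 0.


Tangent line at P: x + 5*y + 5 = 0.

Step 1: f(0, -1) = 0, so P lies on C.
Step 2: partial derivatives
  f_x(x, y) = 1 - 2*x, f_y(x, y) = 1 - 4*y.
  f_x(P) = 1, f_y(P) = 5 (gradient nonzero, so P is smooth).
Step 3: tangent line at P: 1·(x − 0) + 5·(y − -1) = 0.
Expanding: x + 5*y + 5 = 0.


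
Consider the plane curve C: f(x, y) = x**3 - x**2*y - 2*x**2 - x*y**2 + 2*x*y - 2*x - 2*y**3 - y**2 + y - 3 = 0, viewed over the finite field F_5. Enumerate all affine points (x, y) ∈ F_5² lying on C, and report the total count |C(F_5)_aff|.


Affine F_5-points: {(0, 1), (2, 3), (3, 0), (3, 4), (4, 4)}; count = 5.

For each of the 25 pairs (x, y) ∈ F_5², evaluate f(x, y) mod 5. Record the zeros.
  x = 0: [0↦2, 1↦0, 2↦4, 3↦2, 4↦2]  zeros at y ∈ {1}
  x = 1: [0↦4, 1↦2, 2↦4, 3↦3, 4↦2]  zeros at y ∈ ∅
  x = 2: [0↦3, 1↦4, 2↦2, 3↦0, 4↦1]  zeros at y ∈ {3}
  x = 3: [0↦0, 1↦2, 2↦4, 3↦4, 4↦0]  zeros at y ∈ {0, 4}
  x = 4: [0↦1, 1↦2, 2↦1, 3↦1, 4↦0]  zeros at y ∈ {4}
Collecting zeros: affine points = {(0, 1), (2, 3), (3, 0), (3, 4), (4, 4)}.
Total count |C(F_5)_aff| = 5.


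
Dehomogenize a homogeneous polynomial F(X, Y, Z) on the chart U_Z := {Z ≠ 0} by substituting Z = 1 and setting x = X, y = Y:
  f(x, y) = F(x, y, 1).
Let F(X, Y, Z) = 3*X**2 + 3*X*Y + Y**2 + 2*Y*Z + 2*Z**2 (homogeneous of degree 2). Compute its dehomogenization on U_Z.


f(x, y) = 3*x**2 + 3*x*y + y**2 + 2*y + 2

On U_Z we set Z = 1. Each monomial c·X^i·Y^j·Z^k in F becomes c·x^i·y^j·1^k = c·x^i·y^j.
Substituting Z = 1: F(X, Y, 1) = 3*x**2 + 3*x*y + y**2 + 2*y + 2.
Note: deg(f) ≤ deg(F) = 2; strict inequality happens when F is divisible by Z (lost terms).


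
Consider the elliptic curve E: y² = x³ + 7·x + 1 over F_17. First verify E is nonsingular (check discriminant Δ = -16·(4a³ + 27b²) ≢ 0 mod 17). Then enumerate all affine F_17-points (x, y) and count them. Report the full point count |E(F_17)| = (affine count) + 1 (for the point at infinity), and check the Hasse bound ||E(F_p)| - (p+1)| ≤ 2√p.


Affine points = {(0, 1), (0, 16), (1, 3), (1, 14), (3, 7), (3, 10), (4, 5), (4, 12), (5, 5), (5, 12), (6, 2), (6, 15), (7, 6), (7, 11), (8, 5), (8, 12), (10, 0), (11, 7), (11, 10), (14, 2), (14, 15), (15, 8), (15, 9)}; affine count = 23; |E(F_17)| = 24.

Discriminant check: Δ ∝ 4a³ + 27b² = 4·7³ + 27·1² = 4·343 + 27·1 ≡ 5 (mod 17). Nonzero ⇒ E is nonsingular.
For each x ∈ F_17, compute rhs = x³ + 7·x + 1 mod 17, then count y ∈ F_17 with y² ≡ rhs.
  x = 0: rhs = 1, matching y values: 1, 16 (2 points).
  x = 1: rhs = 9, matching y values: 3, 14 (2 points).
  x = 2: rhs = 6, matching y values: none (0 points).
  x = 3: rhs = 15, matching y values: 7, 10 (2 points).
  x = 4: rhs = 8, matching y values: 5, 12 (2 points).
  x = 5: rhs = 8, matching y values: 5, 12 (2 points).
  x = 6: rhs = 4, matching y values: 2, 15 (2 points).
  x = 7: rhs = 2, matching y values: 6, 11 (2 points).
  x = 8: rhs = 8, matching y values: 5, 12 (2 points).
  x = 9: rhs = 11, matching y values: none (0 points).
  x = 10: rhs = 0, matching y values: 0 (1 points).
  x = 11: rhs = 15, matching y values: 7, 10 (2 points).
  x = 12: rhs = 11, matching y values: none (0 points).
  x = 13: rhs = 11, matching y values: none (0 points).
  x = 14: rhs = 4, matching y values: 2, 15 (2 points).
  x = 15: rhs = 13, matching y values: 8, 9 (2 points).
  x = 16: rhs = 10, matching y values: none (0 points).
Total affine count: 23.
Full point count |E(F_17)| = 23 + 1 = 24.
Hasse bound: |24 − (17+1)| = |6| = 6 ≤ 2√17 ≈ 8.2462 ✓.


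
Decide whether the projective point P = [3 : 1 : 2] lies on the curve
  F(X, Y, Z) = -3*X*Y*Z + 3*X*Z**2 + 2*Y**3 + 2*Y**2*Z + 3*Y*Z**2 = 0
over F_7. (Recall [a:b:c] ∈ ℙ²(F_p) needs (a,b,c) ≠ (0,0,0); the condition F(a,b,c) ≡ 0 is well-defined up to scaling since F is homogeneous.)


F(3,1,2) ≡ 1 (mod 7); P is NOT on the curve.

Evaluate F(3, 1, 2) term-by-term (mod 7).
  -3*X*Y*Z ↦ -3·3·1·2 = -18
  3*X*Z**2 ↦ 3·3·1·4 = 36
  2*Y**3 ↦ 2·1·1·1 = 2
  2*Y**2*Z ↦ 2·1·1·2 = 4
  3*Y*Z**2 ↦ 3·1·1·4 = 12
Sum: F(3, 1, 2) = (-18) + (36) + (2) + (4) + (12) = 36.
Reducing mod 7: 36 ≡ 1 (mod 7).
Since F(a, b, c) ≡ 1 ≠ 0 (mod 7), P does NOT lie on the curve.


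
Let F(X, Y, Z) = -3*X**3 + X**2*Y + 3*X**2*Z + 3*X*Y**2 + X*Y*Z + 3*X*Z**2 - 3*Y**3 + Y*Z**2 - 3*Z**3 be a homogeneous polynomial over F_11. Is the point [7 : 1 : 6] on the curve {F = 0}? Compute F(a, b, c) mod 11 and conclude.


F(7,1,6) ≡ 7 (mod 11); P is NOT on the curve.

Evaluate F(7, 1, 6) term-by-term (mod 11).
  -3*X**3 ↦ -3·343·1·1 = -1029
  X**2*Y ↦ 1·49·1·1 = 49
  3*X**2*Z ↦ 3·49·1·6 = 882
  3*X*Y**2 ↦ 3·7·1·1 = 21
  X*Y*Z ↦ 1·7·1·6 = 42
  3*X*Z**2 ↦ 3·7·1·36 = 756
  -3*Y**3 ↦ -3·1·1·1 = -3
  Y*Z**2 ↦ 1·1·1·36 = 36
  -3*Z**3 ↦ -3·1·1·216 = -648
Sum: F(7, 1, 6) = (-1029) + (49) + (882) + (21) + (42) + (756) + (-3) + (36) + (-648) = 106.
Reducing mod 11: 106 ≡ 7 (mod 11).
Since F(a, b, c) ≡ 7 ≠ 0 (mod 11), P does NOT lie on the curve.


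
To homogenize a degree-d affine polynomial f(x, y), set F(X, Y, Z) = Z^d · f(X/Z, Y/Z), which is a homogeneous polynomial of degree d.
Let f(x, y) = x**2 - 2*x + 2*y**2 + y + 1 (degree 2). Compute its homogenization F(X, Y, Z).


F(X, Y, Z) = X**2 - 2*X*Z + 2*Y**2 + Y*Z + Z**2

deg(f) = 2.
Substitute x = X/Z, y = Y/Z into f, then multiply by Z^2.
  monomial 1·x^2·y^0 ↦ 1·X^2·Y^0·Z^0.
  monomial -2·x^1·y^0 ↦ -2·X^1·Y^0·Z^1.
  monomial 2·x^0·y^2 ↦ 2·X^0·Y^2·Z^0.
  monomial 1·x^0·y^1 ↦ 1·X^0·Y^1·Z^1.
  monomial 1·x^0·y^0 ↦ 1·X^0·Y^0·Z^2.
Collecting: F(X, Y, Z) = X**2 - 2*X*Z + 2*Y**2 + Y*Z + Z**2.


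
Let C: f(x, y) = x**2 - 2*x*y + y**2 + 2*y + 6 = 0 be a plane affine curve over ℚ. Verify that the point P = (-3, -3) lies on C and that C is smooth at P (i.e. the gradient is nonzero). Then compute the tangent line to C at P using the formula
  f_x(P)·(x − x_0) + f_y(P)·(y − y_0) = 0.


Tangent line at P: 2*y + 6 = 0.

Step 1: f(-3, -3) = 0, so P lies on C.
Step 2: partial derivatives
  f_x(x, y) = 2*x - 2*y, f_y(x, y) = -2*x + 2*y + 2.
  f_x(P) = 0, f_y(P) = 2 (gradient nonzero, so P is smooth).
Step 3: tangent line at P: 0·(x − -3) + 2·(y − -3) = 0.
Expanding: 2*y + 6 = 0.


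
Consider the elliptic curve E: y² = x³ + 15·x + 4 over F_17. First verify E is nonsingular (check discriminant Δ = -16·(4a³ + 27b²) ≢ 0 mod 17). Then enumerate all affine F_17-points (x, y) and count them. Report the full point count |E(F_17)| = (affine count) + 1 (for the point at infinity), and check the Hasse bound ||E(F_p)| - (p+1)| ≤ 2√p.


Affine points = {(0, 2), (0, 15), (2, 5), (2, 12), (3, 5), (3, 12), (4, 3), (4, 14), (5, 0), (6, 2), (6, 15), (9, 1), (9, 16), (10, 7), (10, 10), (11, 2), (11, 15), (12, 5), (12, 12), (13, 4), (13, 13), (14, 0), (15, 0)}; affine count = 23; |E(F_17)| = 24.

Discriminant check: Δ ∝ 4a³ + 27b² = 4·15³ + 27·4² = 4·3375 + 27·16 ≡ 9 (mod 17). Nonzero ⇒ E is nonsingular.
For each x ∈ F_17, compute rhs = x³ + 15·x + 4 mod 17, then count y ∈ F_17 with y² ≡ rhs.
  x = 0: rhs = 4, matching y values: 2, 15 (2 points).
  x = 1: rhs = 3, matching y values: none (0 points).
  x = 2: rhs = 8, matching y values: 5, 12 (2 points).
  x = 3: rhs = 8, matching y values: 5, 12 (2 points).
  x = 4: rhs = 9, matching y values: 3, 14 (2 points).
  x = 5: rhs = 0, matching y values: 0 (1 points).
  x = 6: rhs = 4, matching y values: 2, 15 (2 points).
  x = 7: rhs = 10, matching y values: none (0 points).
  x = 8: rhs = 7, matching y values: none (0 points).
  x = 9: rhs = 1, matching y values: 1, 16 (2 points).
  x = 10: rhs = 15, matching y values: 7, 10 (2 points).
  x = 11: rhs = 4, matching y values: 2, 15 (2 points).
  x = 12: rhs = 8, matching y values: 5, 12 (2 points).
  x = 13: rhs = 16, matching y values: 4, 13 (2 points).
  x = 14: rhs = 0, matching y values: 0 (1 points).
  x = 15: rhs = 0, matching y values: 0 (1 points).
  x = 16: rhs = 5, matching y values: none (0 points).
Total affine count: 23.
Full point count |E(F_17)| = 23 + 1 = 24.
Hasse bound: |24 − (17+1)| = |6| = 6 ≤ 2√17 ≈ 8.2462 ✓.


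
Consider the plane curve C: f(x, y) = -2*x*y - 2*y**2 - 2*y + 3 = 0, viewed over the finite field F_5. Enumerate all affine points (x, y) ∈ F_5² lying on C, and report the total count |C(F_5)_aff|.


Affine F_5-points: {(1, 4), (2, 1), (4, 2), (4, 3)}; count = 4.

For each of the 25 pairs (x, y) ∈ F_5², evaluate f(x, y) mod 5. Record the zeros.
  x = 0: [0↦3, 1↦4, 2↦1, 3↦4, 4↦3]  zeros at y ∈ ∅
  x = 1: [0↦3, 1↦2, 2↦2, 3↦3, 4↦0]  zeros at y ∈ {4}
  x = 2: [0↦3, 1↦0, 2↦3, 3↦2, 4↦2]  zeros at y ∈ {1}
  x = 3: [0↦3, 1↦3, 2↦4, 3↦1, 4↦4]  zeros at y ∈ ∅
  x = 4: [0↦3, 1↦1, 2↦0, 3↦0, 4↦1]  zeros at y ∈ {2, 3}
Collecting zeros: affine points = {(1, 4), (2, 1), (4, 2), (4, 3)}.
Total count |C(F_5)_aff| = 4.


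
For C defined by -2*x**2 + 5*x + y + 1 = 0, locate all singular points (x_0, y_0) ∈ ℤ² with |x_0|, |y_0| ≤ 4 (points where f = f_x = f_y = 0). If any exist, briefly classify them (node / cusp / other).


No singular points in the scanned grid; C is smooth there.

Compute partial derivatives:
  f_x = 5 - 4*x.
  f_y = 1.
f_y = 1 is a nonzero constant, so f_y never vanishes: no point (x, y) can satisfy f = f_x = f_y = 0. In particular no (x, y) ∈ {−4, ..., 4}² is singular; the curve is smooth.


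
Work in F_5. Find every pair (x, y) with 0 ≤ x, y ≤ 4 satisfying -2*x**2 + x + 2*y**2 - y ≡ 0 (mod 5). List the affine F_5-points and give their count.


Affine F_5-points: {(0, 0), (0, 3), (1, 1), (1, 2), (2, 1), (2, 2), (3, 0), (3, 3), (4, 4)}; count = 9.

For each of the 25 pairs (x, y) ∈ F_5², evaluate f(x, y) mod 5. Record the zeros.
  x = 0: [0↦0, 1↦1, 2↦1, 3↦0, 4↦3]  zeros at y ∈ {0, 3}
  x = 1: [0↦4, 1↦0, 2↦0, 3↦4, 4↦2]  zeros at y ∈ {1, 2}
  x = 2: [0↦4, 1↦0, 2↦0, 3↦4, 4↦2]  zeros at y ∈ {1, 2}
  x = 3: [0↦0, 1↦1, 2↦1, 3↦0, 4↦3]  zeros at y ∈ {0, 3}
  x = 4: [0↦2, 1↦3, 2↦3, 3↦2, 4↦0]  zeros at y ∈ {4}
Collecting zeros: affine points = {(0, 0), (0, 3), (1, 1), (1, 2), (2, 1), (2, 2), (3, 0), (3, 3), (4, 4)}.
Total count |C(F_5)_aff| = 9.


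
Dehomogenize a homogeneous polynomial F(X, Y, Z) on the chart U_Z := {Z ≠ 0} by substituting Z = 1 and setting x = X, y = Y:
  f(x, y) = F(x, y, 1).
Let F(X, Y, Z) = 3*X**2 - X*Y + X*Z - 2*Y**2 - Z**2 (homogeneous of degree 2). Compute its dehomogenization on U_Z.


f(x, y) = 3*x**2 - x*y + x - 2*y**2 - 1

On U_Z we set Z = 1. Each monomial c·X^i·Y^j·Z^k in F becomes c·x^i·y^j·1^k = c·x^i·y^j.
Substituting Z = 1: F(X, Y, 1) = 3*x**2 - x*y + x - 2*y**2 - 1.
Note: deg(f) ≤ deg(F) = 2; strict inequality happens when F is divisible by Z (lost terms).


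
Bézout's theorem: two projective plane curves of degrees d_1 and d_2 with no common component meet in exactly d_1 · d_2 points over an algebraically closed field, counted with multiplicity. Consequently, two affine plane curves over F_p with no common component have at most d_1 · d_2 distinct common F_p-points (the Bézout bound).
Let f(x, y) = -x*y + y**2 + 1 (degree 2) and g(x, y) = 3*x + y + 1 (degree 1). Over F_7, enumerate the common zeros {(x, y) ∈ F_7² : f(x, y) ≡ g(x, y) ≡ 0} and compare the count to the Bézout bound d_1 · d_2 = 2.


Common zeros: {(1, 3), (6, 2)}; count = 2; Bézout bound = 2.

deg(f) = 2, deg(g) = 1, so Bézout bound = 2.
Scan x ∈ F_7. For each x, list the y ∈ F_7 with f(x, y) ≡ 0 and those with g(x, y) ≡ 0 (mod 7); the common zeros in that column are the intersection.
  x = 0: f ≡ 0 at y ∈ ∅; g ≡ 0 at y ∈ {6}; common: ∅.
  x = 1: f ≡ 0 at y ∈ {3, 5}; g ≡ 0 at y ∈ {3}; common: {3}.
  x = 2: f ≡ 0 at y ∈ {1}; g ≡ 0 at y ∈ {0}; common: ∅.
  x = 3: f ≡ 0 at y ∈ ∅; g ≡ 0 at y ∈ {4}; common: ∅.
  x = 4: f ≡ 0 at y ∈ ∅; g ≡ 0 at y ∈ {1}; common: ∅.
  x = 5: f ≡ 0 at y ∈ {6}; g ≡ 0 at y ∈ {5}; common: ∅.
  x = 6: f ≡ 0 at y ∈ {2, 4}; g ≡ 0 at y ∈ {2}; common: {2}.
Collecting: common zeros = {(1, 3), (6, 2)}, so the count is 2.
Comparison with the Bézout bound: 2 ≤ 2 = deg(f)·deg(g), as expected for curves with no common component (the bound is attained).


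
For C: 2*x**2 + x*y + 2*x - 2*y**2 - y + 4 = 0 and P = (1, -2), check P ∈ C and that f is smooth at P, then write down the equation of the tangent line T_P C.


Tangent line at P: 4*x + 8*y + 12 = 0.

Step 1: f(1, -2) = 0, so P lies on C.
Step 2: partial derivatives
  f_x(x, y) = 4*x + y + 2, f_y(x, y) = x - 4*y - 1.
  f_x(P) = 4, f_y(P) = 8 (gradient nonzero, so P is smooth).
Step 3: tangent line at P: 4·(x − 1) + 8·(y − -2) = 0.
Expanding: 4*x + 8*y + 12 = 0.


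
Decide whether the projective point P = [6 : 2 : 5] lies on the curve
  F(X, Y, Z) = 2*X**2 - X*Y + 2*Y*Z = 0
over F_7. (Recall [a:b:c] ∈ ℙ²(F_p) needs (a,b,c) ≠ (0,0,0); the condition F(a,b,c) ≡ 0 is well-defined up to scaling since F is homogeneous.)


F(6,2,5) ≡ 3 (mod 7); P is NOT on the curve.

Evaluate F(6, 2, 5) term-by-term (mod 7).
  2*X**2 ↦ 2·36·1·1 = 72
  -X*Y ↦ -1·6·2·1 = -12
  2*Y*Z ↦ 2·1·2·5 = 20
Sum: F(6, 2, 5) = (72) + (-12) + (20) = 80.
Reducing mod 7: 80 ≡ 3 (mod 7).
Since F(a, b, c) ≡ 3 ≠ 0 (mod 7), P does NOT lie on the curve.


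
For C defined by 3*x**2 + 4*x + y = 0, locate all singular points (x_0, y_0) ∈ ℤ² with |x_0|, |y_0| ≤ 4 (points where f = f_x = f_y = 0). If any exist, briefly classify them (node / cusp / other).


No singular points in the scanned grid; C is smooth there.

Compute partial derivatives:
  f_x = 6*x + 4.
  f_y = 1.
f_y = 1 is a nonzero constant, so f_y never vanishes: no point (x, y) can satisfy f = f_x = f_y = 0. In particular no (x, y) ∈ {−4, ..., 4}² is singular; the curve is smooth.


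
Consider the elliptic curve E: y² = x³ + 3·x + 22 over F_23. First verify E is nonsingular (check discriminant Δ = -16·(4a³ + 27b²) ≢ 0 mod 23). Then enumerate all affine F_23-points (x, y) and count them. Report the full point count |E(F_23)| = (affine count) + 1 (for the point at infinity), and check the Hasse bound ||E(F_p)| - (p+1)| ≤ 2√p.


Affine points = {(1, 7), (1, 16), (2, 6), (2, 17), (3, 9), (3, 14), (4, 11), (4, 12), (5, 1), (5, 22), (6, 7), (6, 16), (7, 8), (7, 15), (8, 11), (8, 12), (11, 11), (11, 12), (13, 2), (13, 21), (14, 5), (14, 18), (16, 7), (16, 16), (17, 8), (17, 15), (20, 3), (20, 20), (21, 10), (21, 13), (22, 8), (22, 15)}; affine count = 32; |E(F_23)| = 33.

Discriminant check: Δ ∝ 4a³ + 27b² = 4·3³ + 27·22² = 4·27 + 27·484 ≡ 20 (mod 23). Nonzero ⇒ E is nonsingular.
For each x ∈ F_23, compute rhs = x³ + 3·x + 22 mod 23, then count y ∈ F_23 with y² ≡ rhs.
  x = 0: rhs = 22, matching y values: none (0 points).
  x = 1: rhs = 3, matching y values: 7, 16 (2 points).
  x = 2: rhs = 13, matching y values: 6, 17 (2 points).
  x = 3: rhs = 12, matching y values: 9, 14 (2 points).
  x = 4: rhs = 6, matching y values: 11, 12 (2 points).
  x = 5: rhs = 1, matching y values: 1, 22 (2 points).
  x = 6: rhs = 3, matching y values: 7, 16 (2 points).
  x = 7: rhs = 18, matching y values: 8, 15 (2 points).
  x = 8: rhs = 6, matching y values: 11, 12 (2 points).
  x = 9: rhs = 19, matching y values: none (0 points).
  x = 10: rhs = 17, matching y values: none (0 points).
  x = 11: rhs = 6, matching y values: 11, 12 (2 points).
  x = 12: rhs = 15, matching y values: none (0 points).
  x = 13: rhs = 4, matching y values: 2, 21 (2 points).
  x = 14: rhs = 2, matching y values: 5, 18 (2 points).
  x = 15: rhs = 15, matching y values: none (0 points).
  x = 16: rhs = 3, matching y values: 7, 16 (2 points).
  x = 17: rhs = 18, matching y values: 8, 15 (2 points).
  x = 18: rhs = 20, matching y values: none (0 points).
  x = 19: rhs = 15, matching y values: none (0 points).
  x = 20: rhs = 9, matching y values: 3, 20 (2 points).
  x = 21: rhs = 8, matching y values: 10, 13 (2 points).
  x = 22: rhs = 18, matching y values: 8, 15 (2 points).
Total affine count: 32.
Full point count |E(F_23)| = 32 + 1 = 33.
Hasse bound: |33 − (23+1)| = |9| = 9 ≤ 2√23 ≈ 9.5917 ✓.


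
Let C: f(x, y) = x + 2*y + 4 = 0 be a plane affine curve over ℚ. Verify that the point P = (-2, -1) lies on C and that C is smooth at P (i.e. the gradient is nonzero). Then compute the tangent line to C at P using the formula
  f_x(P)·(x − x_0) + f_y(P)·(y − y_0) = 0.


Tangent line at P: x + 2*y + 4 = 0.

Step 1: f(-2, -1) = 0, so P lies on C.
Step 2: partial derivatives
  f_x(x, y) = 1, f_y(x, y) = 2.
  f_x(P) = 1, f_y(P) = 2 (gradient nonzero, so P is smooth).
Step 3: tangent line at P: 1·(x − -2) + 2·(y − -1) = 0.
Expanding: x + 2*y + 4 = 0.
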